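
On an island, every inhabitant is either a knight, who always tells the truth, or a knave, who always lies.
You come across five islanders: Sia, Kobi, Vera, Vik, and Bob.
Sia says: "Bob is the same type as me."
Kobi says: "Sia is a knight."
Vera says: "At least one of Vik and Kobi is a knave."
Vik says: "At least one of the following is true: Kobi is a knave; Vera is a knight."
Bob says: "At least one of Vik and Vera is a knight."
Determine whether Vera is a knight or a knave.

Consistent assignments: {Sia=knave, Kobi=knave, Vera=knight, Vik=knight, Bob=knight}
In every consistent assignment, Vera is a knight.

Vera is a knight.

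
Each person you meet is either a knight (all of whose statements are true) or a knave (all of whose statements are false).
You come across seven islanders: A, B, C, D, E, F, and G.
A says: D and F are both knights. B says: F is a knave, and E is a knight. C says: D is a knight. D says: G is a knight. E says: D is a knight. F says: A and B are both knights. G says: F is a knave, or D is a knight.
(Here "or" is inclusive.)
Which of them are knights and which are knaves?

Since A is a knave, "D and F are both knights" needs to be False, which holds.
Since B is a knight, "F is a knave, and E is a knight" needs to be true, which holds.
C is a knight, so "D is a knight" must be true — and it is.
D is a knight; "G is a knight" is true, as required.
As a knight, E's statement "D is a knight" should be true; it is.
F is a knave, so "A and B are both knights" must be False — and it is.
As a knight, G's statement "F is a knave, or D is a knight" should be true; it is.

A is a knave, B is a knight, C is a knight, D is a knight, E is a knight, F is a knave, and G is a knight.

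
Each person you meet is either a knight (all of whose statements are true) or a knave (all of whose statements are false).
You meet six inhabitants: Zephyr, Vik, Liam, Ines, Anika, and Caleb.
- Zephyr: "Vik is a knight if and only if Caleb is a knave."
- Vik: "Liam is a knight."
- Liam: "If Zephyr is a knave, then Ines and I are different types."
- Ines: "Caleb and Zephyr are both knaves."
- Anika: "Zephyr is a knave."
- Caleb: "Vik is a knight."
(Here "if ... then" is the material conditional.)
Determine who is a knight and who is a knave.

Zephyr is a knave, Vik is a knight, Liam is a knight, Ines is a knave, Anika is a knight, and Caleb is a knight.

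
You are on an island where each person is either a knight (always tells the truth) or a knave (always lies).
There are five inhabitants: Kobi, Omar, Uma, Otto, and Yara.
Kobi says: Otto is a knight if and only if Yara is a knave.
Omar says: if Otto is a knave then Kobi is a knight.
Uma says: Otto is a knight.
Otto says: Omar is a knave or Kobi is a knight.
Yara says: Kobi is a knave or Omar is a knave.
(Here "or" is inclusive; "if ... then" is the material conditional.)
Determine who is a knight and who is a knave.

Kobi is a knight, Omar is a knight, Uma is a knight, Otto is a knight, and Yara is a knave.

Since Kobi is a knight, "Otto is a knight if and only if Yara is a knave" needs to be True, which holds.
Omar (knight): "if Otto is a knave then Kobi is a knight" — True. ✓
Uma (knight): "Otto is a knight" — True. ✓
Otto (knight): "Omar is a knave or Kobi is a knight" — True. ✓
Yara (knave): "Kobi is a knave or Omar is a knave" — false. ✓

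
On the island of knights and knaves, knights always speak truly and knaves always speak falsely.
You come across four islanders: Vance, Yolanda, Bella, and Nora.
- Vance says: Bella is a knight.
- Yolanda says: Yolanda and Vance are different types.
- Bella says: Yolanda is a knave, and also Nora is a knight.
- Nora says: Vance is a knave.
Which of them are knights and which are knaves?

Vance is a knave, Yolanda is a knight, Bella is a knave, and Nora is a knight.

Suppose Vance is a knight. Then Vance's statement "Bella is a knight" would have to be true. Checking the 8 ways to assign the others, none is consistent with every speaker.
(For instance, with Yolanda=knight, Bella=knave, Nora=knight, Vance's claim "Bella is a knight" comes out false where it would need to be true.)
So Vance must be a knave, making "Bella is a knight" false. Taking Vance=knave, Yolanda=knight, Bella=knave, Nora=knight, each remaining statement checks out:
  Yolanda (knight): "Yolanda and Vance are different types" — true. ✓
  Bella (knave): "Yolanda is a knave, and also Nora is a knight" — false. ✓
  Nora (knight): "Vance is a knave" — true. ✓
This is the unique consistent assignment.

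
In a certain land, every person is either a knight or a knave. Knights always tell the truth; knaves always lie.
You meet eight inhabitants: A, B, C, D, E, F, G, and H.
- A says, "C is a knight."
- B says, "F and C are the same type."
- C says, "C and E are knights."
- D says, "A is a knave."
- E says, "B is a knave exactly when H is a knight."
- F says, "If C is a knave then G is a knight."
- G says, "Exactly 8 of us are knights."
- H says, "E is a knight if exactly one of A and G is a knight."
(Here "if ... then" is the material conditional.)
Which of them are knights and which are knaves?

As a knave, A's statement "C is a knight" should be false; it is.
B (knight): "F and C are the same type" — true. ✓
C is a knave; "C and E are knights" is false, as required.
D (knight): "A is a knave" — true. ✓
Since E is a knave, "B is a knave exactly when H is a knight" needs to be false, which holds.
As a knave, F's statement "if C is a knave then G is a knight" should be false; it is.
As a knave, G's statement "exactly 8 of us are knights" should be false; it is.
Since H is a knight, "E is a knight if exactly one of A and G is a knight" needs to be true, which holds.

A is a knave, B is a knight, C is a knave, D is a knight, E is a knave, F is a knave, G is a knave, and H is a knight.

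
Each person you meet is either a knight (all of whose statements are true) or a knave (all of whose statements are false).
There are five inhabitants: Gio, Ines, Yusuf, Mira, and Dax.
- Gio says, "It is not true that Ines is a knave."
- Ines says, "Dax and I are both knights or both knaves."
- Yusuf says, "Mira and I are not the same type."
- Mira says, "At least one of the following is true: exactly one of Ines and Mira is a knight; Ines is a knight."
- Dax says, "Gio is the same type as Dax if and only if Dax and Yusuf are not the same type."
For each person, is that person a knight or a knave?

Knights: Yusuf and Dax. Knaves: Gio, Ines, and Mira.

Gio is a knave; "it is not true that Ines is a knave" is False, as required.
Ines (knave): "Dax and I are both knights or both knaves" — False. ✓
Yusuf (knight): "Mira and I are not the same type" — True. ✓
Mira is a knave, so "at least one of the following is true: exactly one of Ines and Mira is a knight; Ines is a knight" must be False — and it is.
Since Dax is a knight, "Gio is the same type as Dax if and only if Dax and Yusuf are not the same type" needs to be True, which holds.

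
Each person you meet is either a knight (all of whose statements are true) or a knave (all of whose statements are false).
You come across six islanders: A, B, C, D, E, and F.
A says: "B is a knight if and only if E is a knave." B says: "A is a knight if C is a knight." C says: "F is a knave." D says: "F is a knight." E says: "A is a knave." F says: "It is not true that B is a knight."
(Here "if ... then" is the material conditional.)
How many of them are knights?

3

The unique consistent assignment is A=knight, B=knight, C=knight, D=knave, E=knave, F=knave.
That has 3 knights.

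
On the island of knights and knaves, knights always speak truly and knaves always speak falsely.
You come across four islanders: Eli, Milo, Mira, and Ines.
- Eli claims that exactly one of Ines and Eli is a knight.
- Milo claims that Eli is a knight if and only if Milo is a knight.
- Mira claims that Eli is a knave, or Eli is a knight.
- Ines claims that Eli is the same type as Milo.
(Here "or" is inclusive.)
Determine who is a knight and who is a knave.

Eli is a knight, Milo is a knave, Mira is a knight, and Ines is a knave.

Suppose Eli is a knave. Then Eli's statement "exactly one of Ines and Eli is a knight" would have to be false. Checking the 8 ways to assign the others, none is consistent with every speaker.
(For instance, with Milo=knave, Mira=knight, Ines=knave, Milo's claim "Eli is a knight if and only if Milo is a knight" comes out true where it would need to be false.)
So Eli must be a knight, making "exactly one of Ines and Eli is a knight" true. Taking Eli=knight, Milo=knave, Mira=knight, Ines=knave, each remaining statement checks out:
  Milo (knave): "Eli is a knight if and only if Milo is a knight" — false. ✓
  Mira (knight): "Eli is a knave, or Eli is a knight" — true. ✓
  Ines (knave): "Eli is the same type as Milo" — false. ✓
This is the unique consistent assignment.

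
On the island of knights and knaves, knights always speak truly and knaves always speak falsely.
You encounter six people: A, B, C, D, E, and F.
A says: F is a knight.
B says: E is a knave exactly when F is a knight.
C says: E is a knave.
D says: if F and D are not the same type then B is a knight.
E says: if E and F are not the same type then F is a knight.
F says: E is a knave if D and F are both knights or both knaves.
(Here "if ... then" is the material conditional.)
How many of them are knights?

The unique consistent assignment is A=knight, B=knave, C=knave, D=knave, E=knight, F=knight.
That has 3 knights.

3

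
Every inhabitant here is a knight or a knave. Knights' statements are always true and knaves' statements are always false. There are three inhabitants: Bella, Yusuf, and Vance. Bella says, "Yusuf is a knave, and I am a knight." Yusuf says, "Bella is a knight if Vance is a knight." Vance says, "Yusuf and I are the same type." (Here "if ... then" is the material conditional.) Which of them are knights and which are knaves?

Suppose Bella is a knight. Then Bella's statement "Yusuf is a knave, and I am a knight" would have to be true. Checking the 4 ways to assign the others, none is consistent with every speaker.
(For instance, with Yusuf=knight, Vance=knave, Bella's claim "Yusuf is a knave, and I am a knight" comes out false where it would need to be true.)
So Bella must be a knave, making "Yusuf is a knave, and I am a knight" false. Taking Bella=knave, Yusuf=knight, Vance=knave, each remaining statement checks out:
  Yusuf (knight): "Bella is a knight if Vance is a knight" — true. ✓
  Vance (knave): "Yusuf and I are the same type" — false. ✓
This is the unique consistent assignment.

Knights: Yusuf. Knaves: Bella and Vance.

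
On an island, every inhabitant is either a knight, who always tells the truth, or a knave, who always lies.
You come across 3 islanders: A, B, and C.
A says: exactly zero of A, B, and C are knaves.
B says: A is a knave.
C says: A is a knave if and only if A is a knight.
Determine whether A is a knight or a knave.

A is a knave.

Consistent assignments: {A=knave, B=knight, C=knave}
In every consistent assignment, A is a knave.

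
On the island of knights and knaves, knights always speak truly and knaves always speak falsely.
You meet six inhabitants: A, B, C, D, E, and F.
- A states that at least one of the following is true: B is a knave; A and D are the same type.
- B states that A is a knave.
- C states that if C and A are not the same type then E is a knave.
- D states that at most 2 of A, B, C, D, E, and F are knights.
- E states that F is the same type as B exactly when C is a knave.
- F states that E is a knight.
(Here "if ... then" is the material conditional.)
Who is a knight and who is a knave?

A is a knight, B is a knave, C is a knight, D is a knave, E is a knight, and F is a knight.

A is a knight, so "at least one of the following is true: B is a knave; A and D are the same type" must be True — and it is.
B is a knave; "A is a knave" is False, as required.
Since C is a knight, "if C and A are not the same type then E is a knave" needs to be True, which holds.
Since D is a knave, "at most 2 of A, B, C, D, E, and F are knights" needs to be False, which holds.
As a knight, E's statement "F is the same type as B exactly when C is a knave" should be True; it is.
F is a knight, so "E is a knight" must be True — and it is.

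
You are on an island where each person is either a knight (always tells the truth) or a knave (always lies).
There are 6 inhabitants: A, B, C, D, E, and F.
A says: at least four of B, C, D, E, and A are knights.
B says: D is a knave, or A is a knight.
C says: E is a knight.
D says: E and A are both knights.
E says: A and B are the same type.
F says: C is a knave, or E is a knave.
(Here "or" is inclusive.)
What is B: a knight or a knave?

B is a knight.

Consistent assignments: {A=knight, B=knight, C=knight, D=knight, E=knight, F=knave}; {A=knave, B=knight, C=knave, D=knave, E=knave, F=knight}
In every consistent assignment, B is a knight.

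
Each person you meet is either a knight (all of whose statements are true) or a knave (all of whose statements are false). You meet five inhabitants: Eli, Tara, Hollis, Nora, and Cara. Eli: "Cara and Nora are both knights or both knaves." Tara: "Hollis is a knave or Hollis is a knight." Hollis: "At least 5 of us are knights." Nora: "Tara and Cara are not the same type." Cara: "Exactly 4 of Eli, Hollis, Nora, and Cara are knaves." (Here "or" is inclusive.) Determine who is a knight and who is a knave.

Eli is a knave, Tara is a knight, Hollis is a knave, Nora is a knight, and Cara is a knave.

Eli is a knave; "Cara and Nora are both knights or both knaves" is False, as required.
Tara is a knight, so "Hollis is a knave or Hollis is a knight" must be True — and it is.
Since Hollis is a knave, "at least 5 of us are knights" needs to be False, which holds.
Nora (knight): "Tara and Cara are not the same type" — True. ✓
Cara is a knave, and the claim "exactly 4 of Eli, Hollis, Nora, and Cara are knaves" is indeed False.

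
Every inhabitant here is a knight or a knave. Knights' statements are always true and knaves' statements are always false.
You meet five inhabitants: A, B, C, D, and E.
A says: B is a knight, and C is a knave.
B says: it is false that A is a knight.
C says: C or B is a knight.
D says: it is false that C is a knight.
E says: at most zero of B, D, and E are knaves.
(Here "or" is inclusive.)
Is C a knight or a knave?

C is a knight.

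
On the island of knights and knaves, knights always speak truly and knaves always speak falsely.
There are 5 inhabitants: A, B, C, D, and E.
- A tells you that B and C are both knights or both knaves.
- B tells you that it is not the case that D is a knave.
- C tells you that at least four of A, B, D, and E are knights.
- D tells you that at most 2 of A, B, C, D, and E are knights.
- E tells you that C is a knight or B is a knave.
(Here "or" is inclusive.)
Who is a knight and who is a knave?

Knights: B and D. Knaves: A, C, and E.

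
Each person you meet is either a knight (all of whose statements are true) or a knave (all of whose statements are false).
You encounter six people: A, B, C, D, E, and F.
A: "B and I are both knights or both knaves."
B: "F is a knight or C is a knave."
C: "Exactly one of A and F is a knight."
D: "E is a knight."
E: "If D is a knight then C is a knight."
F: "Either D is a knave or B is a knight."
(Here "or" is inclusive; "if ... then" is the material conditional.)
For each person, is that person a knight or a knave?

A is a knave; "B and I are both knights or both knaves" is false, as required.
B is a knight, and the claim "F is a knight or C is a knave" is indeed True.
C is a knight, so "exactly one of A and F is a knight" must be True — and it is.
Since D is a knight, "E is a knight" needs to be True, which holds.
E is a knight, so "if D is a knight then C is a knight" must be True — and it is.
F is a knight, so "either D is a knave or B is a knight" must be True — and it is.

A is a knave, B is a knight, C is a knight, D is a knight, E is a knight, and F is a knight.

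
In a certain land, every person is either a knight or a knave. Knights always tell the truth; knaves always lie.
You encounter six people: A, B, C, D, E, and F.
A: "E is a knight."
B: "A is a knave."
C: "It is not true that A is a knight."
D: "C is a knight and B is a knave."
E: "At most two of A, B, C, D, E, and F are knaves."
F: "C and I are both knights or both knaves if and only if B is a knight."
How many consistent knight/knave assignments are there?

2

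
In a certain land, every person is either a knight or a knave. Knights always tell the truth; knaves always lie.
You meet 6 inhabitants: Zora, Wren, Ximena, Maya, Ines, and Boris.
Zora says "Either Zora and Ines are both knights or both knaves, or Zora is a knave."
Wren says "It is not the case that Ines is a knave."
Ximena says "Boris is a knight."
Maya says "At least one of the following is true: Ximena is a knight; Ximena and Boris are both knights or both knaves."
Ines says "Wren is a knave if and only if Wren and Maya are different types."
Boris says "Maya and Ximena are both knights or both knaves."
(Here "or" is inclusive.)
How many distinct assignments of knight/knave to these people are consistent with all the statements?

2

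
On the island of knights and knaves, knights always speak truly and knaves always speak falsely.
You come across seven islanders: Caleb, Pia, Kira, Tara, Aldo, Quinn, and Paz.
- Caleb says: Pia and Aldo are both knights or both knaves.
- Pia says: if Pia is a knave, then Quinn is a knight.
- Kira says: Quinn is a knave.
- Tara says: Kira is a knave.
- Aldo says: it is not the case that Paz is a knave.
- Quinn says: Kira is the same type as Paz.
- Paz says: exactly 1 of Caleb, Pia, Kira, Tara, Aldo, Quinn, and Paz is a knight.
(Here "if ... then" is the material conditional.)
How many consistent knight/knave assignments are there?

3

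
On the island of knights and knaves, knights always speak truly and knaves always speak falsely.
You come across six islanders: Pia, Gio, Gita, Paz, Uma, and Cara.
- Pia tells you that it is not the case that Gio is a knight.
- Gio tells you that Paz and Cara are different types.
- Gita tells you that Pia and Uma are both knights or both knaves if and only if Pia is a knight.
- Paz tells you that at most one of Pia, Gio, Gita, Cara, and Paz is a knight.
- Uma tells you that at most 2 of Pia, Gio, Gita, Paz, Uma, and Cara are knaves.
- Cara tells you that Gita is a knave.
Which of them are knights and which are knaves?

Pia is a knave, Gio is a knight, Gita is a knave, Paz is a knave, Uma is a knave, and Cara is a knight.

As a knave, Pia's statement "it is not the case that Gio is a knight" should be False; it is.
Gio is a knight; "Paz and Cara are different types" is true, as required.
Gita is a knave; "Pia and Uma are both knights or both knaves if and only if Pia is a knight" is False, as required.
As a knave, Paz's statement "at most one of Pia, Gio, Gita, Cara, and Paz is a knight" should be False; it is.
Uma is a knave; "at most 2 of Pia, Gio, Gita, Paz, Uma, and Cara are knaves" is False, as required.
Cara (knight): "Gita is a knave" — true. ✓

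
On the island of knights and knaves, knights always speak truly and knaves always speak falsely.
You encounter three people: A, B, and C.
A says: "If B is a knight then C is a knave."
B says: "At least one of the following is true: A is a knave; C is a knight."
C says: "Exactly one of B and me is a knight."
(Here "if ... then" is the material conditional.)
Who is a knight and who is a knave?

A is a knight, B is a knave, and C is a knave.

A is a knight, so "if B is a knight then C is a knave" must be True — and it is.
B (knave): "at least one of the following is true: A is a knave; C is a knight" — false. ✓
C is a knave, so "exactly one of B and me is a knight" must be false — and it is.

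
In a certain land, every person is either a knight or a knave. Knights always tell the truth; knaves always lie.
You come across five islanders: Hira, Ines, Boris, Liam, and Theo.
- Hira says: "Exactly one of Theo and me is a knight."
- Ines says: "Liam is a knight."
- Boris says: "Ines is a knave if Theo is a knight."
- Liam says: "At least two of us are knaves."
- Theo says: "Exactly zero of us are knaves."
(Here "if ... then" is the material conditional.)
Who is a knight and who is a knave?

Hira is a knave, Ines is a knight, Boris is a knight, Liam is a knight, and Theo is a knave.

Suppose Hira is a knight. Then Hira's statement "exactly one of Theo and me is a knight" would have to be true. Checking the 16 ways to assign the others, none is consistent with every speaker.
(For instance, with Ines=knight, Boris=knight, Liam=knight, Theo=knave, Liam's claim "at least two of us are knaves" comes out false where it would need to be true.)
So Hira must be a knave, making "exactly one of Theo and me is a knight" false. Taking Hira=knave, Ines=knight, Boris=knight, Liam=knight, Theo=knave, each remaining statement checks out:
  Ines (knight): "Liam is a knight" — true. ✓
  Boris (knight): "Ines is a knave if Theo is a knight" — true. ✓
  Liam (knight): "at least two of us are knaves" — true. ✓
  Theo (knave): "exactly zero of us are knaves" — false. ✓
This is the unique consistent assignment.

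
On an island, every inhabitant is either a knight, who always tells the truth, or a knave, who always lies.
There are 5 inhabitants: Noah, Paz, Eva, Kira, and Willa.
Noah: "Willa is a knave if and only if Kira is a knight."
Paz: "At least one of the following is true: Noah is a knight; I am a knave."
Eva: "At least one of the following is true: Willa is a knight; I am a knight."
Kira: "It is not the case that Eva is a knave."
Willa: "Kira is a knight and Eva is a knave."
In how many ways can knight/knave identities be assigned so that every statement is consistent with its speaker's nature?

1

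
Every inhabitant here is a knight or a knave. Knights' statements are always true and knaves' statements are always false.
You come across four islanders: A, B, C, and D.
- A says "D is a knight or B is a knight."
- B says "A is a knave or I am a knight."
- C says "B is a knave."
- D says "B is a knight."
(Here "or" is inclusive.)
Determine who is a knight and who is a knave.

A (knight): "D is a knight or B is a knight" — True. ✓
Since B is a knight, "A is a knave or I am a knight" needs to be True, which holds.
As a knave, C's statement "B is a knave" should be False; it is.
D (knight): "B is a knight" — True. ✓

A is a knight, B is a knight, C is a knave, and D is a knight.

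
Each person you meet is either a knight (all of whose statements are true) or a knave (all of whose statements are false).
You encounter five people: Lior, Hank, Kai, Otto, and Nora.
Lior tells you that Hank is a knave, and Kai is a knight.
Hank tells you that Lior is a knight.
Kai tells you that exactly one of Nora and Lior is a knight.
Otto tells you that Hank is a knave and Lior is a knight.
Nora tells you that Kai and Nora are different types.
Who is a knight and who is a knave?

Lior is a knave, Hank is a knave, Kai is a knave, Otto is a knave, and Nora is a knave.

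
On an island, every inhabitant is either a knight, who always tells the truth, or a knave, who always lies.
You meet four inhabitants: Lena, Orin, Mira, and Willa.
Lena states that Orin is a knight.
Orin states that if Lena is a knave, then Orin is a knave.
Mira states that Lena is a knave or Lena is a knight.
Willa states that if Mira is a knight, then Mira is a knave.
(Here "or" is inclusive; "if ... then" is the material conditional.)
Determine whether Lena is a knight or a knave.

Consistent assignments: {Lena=knight, Orin=knight, Mira=knight, Willa=knave}
In every consistent assignment, Lena is a knight.

Lena is a knight.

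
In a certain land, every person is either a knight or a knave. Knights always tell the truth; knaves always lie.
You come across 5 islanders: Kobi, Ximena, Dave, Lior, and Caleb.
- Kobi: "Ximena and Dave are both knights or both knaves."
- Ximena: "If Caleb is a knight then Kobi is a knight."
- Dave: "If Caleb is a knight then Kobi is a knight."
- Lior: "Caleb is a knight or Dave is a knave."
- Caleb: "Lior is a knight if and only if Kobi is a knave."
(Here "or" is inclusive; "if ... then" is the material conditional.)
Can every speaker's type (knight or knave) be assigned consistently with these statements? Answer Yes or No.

Checking all 32 assignments, each has at least one speaker whose statement's truth value contradicts their type.

No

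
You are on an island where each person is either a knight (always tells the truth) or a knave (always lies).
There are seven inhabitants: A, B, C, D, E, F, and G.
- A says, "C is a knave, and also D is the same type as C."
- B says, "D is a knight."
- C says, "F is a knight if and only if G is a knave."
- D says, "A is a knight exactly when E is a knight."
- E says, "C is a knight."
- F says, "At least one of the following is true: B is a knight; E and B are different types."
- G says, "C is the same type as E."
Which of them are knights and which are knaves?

A is a knave; "C is a knave, and also D is the same type as C" is False, as required.
B is a knight, and the claim "D is a knight" is indeed true.
C is a knave; "F is a knight if and only if G is a knave" is False, as required.
D is a knight, and the claim "A is a knight exactly when E is a knight" is indeed true.
E is a knave, so "C is a knight" must be False — and it is.
As a knight, F's statement "at least one of the following is true: B is a knight; E and B are different types" should be true; it is.
G is a knight; "C is the same type as E" is true, as required.

Knights: B, D, F, and G. Knaves: A, C, and E.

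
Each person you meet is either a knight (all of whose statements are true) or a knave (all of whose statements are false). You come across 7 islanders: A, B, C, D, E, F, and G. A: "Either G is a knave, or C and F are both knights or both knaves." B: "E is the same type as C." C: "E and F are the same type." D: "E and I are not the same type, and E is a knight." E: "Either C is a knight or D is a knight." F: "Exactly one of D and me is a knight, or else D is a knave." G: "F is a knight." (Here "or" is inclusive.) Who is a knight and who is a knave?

A is a knave, B is a knight, C is a knave, D is a knave, E is a knave, F is a knight, and G is a knight.

A is a knave, and the claim "either G is a knave, or C and F are both knights or both knaves" is indeed false.
Since B is a knight, "E is the same type as C" needs to be true, which holds.
Since C is a knave, "E and F are the same type" needs to be false, which holds.
D is a knave, and the claim "E and I are not the same type, and E is a knight" is indeed false.
E is a knave, and the claim "either C is a knight or D is a knight" is indeed false.
F is a knight, and the claim "exactly one of D and me is a knight, or else D is a knave" is indeed true.
Since G is a knight, "F is a knight" needs to be true, which holds.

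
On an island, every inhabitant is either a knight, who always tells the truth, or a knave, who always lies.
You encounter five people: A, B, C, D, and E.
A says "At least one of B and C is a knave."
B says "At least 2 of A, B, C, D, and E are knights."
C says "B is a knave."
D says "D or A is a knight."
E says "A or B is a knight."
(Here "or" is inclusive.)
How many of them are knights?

The unique consistent assignment is A=knight, B=knight, C=knave, D=knight, E=knight.
That has 4 knights.

4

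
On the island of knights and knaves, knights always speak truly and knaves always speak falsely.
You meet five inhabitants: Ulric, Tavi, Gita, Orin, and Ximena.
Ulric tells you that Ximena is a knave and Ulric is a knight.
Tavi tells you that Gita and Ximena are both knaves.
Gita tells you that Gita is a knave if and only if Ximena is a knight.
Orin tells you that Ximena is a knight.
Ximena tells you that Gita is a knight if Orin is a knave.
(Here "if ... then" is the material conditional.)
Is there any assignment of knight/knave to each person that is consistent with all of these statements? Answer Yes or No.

Yes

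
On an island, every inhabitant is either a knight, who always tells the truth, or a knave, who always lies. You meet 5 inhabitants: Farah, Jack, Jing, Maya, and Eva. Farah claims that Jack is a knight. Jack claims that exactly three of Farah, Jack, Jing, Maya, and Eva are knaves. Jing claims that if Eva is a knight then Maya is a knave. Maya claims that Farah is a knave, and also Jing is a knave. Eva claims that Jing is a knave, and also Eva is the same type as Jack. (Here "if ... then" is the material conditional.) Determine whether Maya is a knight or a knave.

Maya is a knave.

Consistent assignments: {Farah=knave, Jack=knave, Jing=knight, Maya=knave, Eva=knave}
In every consistent assignment, Maya is a knave.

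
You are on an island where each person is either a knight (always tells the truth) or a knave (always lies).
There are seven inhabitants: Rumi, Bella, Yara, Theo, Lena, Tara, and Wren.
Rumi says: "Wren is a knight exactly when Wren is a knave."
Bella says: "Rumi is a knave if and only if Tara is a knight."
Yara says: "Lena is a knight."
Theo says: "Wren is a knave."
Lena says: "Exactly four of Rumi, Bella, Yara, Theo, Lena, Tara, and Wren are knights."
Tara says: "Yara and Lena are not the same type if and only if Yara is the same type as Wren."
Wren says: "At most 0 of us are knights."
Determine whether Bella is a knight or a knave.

Bella is a knave.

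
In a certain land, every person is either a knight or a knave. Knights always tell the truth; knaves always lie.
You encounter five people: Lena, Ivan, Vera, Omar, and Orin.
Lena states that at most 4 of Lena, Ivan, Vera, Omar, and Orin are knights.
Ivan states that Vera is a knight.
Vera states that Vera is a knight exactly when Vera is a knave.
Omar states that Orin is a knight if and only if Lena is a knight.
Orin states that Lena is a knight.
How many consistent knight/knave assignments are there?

1

Consistent assignments:
  Lena=knight, Ivan=knave, Vera=knave, Omar=knight, Orin=knight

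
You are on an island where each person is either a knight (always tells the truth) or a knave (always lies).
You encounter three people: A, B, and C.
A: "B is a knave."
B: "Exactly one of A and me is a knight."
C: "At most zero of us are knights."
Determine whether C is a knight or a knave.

C is a knave.

Consistent assignments: {A=knave, B=knight, C=knave}
In every consistent assignment, C is a knave.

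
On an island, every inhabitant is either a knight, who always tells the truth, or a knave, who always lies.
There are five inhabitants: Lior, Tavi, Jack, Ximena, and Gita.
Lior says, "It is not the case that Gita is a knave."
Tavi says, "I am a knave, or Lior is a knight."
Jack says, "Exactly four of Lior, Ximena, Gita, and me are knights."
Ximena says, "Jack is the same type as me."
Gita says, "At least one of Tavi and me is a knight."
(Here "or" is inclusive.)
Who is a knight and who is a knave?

Knights: Lior, Tavi, Jack, Ximena, and Gita. Knaves: none.

Suppose Lior is a knave. Then Lior's statement "it is not the case that Gita is a knave" would have to be false. Checking the 16 ways to assign the others, none is consistent with every speaker.
(For instance, with Tavi=knight, Jack=knight, Ximena=knight, Gita=knight, Lior's claim "it is not the case that Gita is a knave" comes out true where it would need to be false.)
So Lior must be a knight, making "it is not the case that Gita is a knave" true. Taking Lior=knight, Tavi=knight, Jack=knight, Ximena=knight, Gita=knight, each remaining statement checks out:
  Tavi (knight): "I am a knave, or Lior is a knight" — true. ✓
  Jack (knight): "exactly four of Lior, Ximena, Gita, and me are knights" — true. ✓
  Ximena (knight): "Jack is the same type as me" — true. ✓
  Gita (knight): "at least one of Tavi and me is a knight" — true. ✓
This is the unique consistent assignment.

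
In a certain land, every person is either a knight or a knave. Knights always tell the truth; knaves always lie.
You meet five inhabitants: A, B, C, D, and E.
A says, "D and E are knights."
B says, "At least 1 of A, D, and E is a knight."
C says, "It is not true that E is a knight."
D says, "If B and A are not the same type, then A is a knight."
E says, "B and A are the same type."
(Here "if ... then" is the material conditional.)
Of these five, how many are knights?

4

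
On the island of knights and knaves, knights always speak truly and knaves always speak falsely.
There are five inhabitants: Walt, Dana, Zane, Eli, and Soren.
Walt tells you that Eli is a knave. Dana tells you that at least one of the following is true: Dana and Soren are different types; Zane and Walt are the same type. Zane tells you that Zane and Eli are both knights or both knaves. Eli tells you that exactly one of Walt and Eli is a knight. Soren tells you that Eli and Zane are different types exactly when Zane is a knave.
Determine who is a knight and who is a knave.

Suppose Walt is a knight. Then Walt's statement "Eli is a knave" would have to be true. Checking the 16 ways to assign the others, none is consistent with every speaker.
(For instance, with Dana=knight, Zane=knave, Eli=knight, Soren=knight, Walt's claim "Eli is a knave" comes out false where it would need to be true.)
So Walt must be a knave, making "Eli is a knave" false. Taking Walt=knave, Dana=knight, Zane=knave, Eli=knight, Soren=knight, each remaining statement checks out:
  Dana (knight): "at least one of the following is true: Dana and Soren are different types; Zane and Walt are the same type" — true. ✓
  Zane (knave): "Zane and Eli are both knights or both knaves" — false. ✓
  Eli (knight): "exactly one of Walt and Eli is a knight" — true. ✓
  Soren (knight): "Eli and Zane are different types exactly when Zane is a knave" — true. ✓
This is the unique consistent assignment.

Walt is a knave, Dana is a knight, Zane is a knave, Eli is a knight, and Soren is a knight.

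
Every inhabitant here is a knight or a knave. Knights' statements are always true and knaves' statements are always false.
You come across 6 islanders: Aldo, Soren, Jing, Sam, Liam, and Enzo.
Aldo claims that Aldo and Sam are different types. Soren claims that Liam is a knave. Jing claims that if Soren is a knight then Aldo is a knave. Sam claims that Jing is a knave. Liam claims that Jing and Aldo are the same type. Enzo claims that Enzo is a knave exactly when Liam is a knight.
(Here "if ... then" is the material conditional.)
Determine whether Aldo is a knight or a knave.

Aldo is a knave.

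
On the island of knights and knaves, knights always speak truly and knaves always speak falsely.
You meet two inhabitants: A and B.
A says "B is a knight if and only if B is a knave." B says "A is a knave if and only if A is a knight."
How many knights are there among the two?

0

The unique consistent assignment is A=knave, B=knave.
That has 0 knights.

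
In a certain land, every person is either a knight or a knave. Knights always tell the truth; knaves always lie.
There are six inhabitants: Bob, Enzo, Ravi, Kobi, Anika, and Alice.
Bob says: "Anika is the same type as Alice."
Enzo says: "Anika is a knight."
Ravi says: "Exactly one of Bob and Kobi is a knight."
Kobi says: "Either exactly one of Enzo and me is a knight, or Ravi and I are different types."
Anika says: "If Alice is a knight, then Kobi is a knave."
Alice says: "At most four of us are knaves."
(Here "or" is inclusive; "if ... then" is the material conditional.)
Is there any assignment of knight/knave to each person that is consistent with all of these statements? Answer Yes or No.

Yes

One consistent assignment: Bob=knave, Enzo=knave, Ravi=knight, Kobi=knight, Anika=knave, Alice=knight.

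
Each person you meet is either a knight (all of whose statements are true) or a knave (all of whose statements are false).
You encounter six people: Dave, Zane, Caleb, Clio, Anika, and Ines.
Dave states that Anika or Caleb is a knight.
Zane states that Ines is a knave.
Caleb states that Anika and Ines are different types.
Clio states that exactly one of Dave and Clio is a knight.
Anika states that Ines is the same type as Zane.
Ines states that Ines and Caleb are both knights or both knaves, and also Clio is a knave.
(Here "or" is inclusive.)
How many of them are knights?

2

The unique consistent assignment is Dave=knave, Zane=knight, Caleb=knave, Clio=knight, Anika=knave, Ines=knave.
That has 2 knights.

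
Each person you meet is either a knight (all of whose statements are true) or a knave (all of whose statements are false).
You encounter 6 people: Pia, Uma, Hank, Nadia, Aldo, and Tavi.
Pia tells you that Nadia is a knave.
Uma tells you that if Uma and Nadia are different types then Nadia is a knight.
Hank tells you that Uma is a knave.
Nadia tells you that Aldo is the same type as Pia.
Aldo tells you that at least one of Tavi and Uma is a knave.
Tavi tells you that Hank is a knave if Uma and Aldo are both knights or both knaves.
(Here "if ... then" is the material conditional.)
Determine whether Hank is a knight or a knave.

Consistent assignments: {Pia=knave, Uma=knight, Hank=knave, Nadia=knight, Aldo=knave, Tavi=knight}
In every consistent assignment, Hank is a knave.

Hank is a knave.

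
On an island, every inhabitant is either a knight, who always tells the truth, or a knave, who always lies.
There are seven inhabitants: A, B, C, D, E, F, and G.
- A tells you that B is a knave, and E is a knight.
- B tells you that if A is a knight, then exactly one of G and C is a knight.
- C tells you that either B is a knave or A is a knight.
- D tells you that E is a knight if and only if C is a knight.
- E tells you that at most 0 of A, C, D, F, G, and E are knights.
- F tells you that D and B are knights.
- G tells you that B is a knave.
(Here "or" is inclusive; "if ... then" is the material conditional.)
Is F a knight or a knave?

F is a knight.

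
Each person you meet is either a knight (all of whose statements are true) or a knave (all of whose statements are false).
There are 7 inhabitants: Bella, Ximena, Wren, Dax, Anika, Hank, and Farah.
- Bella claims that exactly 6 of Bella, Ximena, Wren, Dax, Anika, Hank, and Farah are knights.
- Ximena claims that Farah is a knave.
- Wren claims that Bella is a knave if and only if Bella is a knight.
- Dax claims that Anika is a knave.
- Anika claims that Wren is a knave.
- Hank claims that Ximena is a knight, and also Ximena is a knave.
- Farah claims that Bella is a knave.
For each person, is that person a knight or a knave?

Bella is a knave, Ximena is a knave, Wren is a knave, Dax is a knave, Anika is a knight, Hank is a knave, and Farah is a knight.

As a knave, Bella's statement "exactly 6 of Bella, Ximena, Wren, Dax, Anika, Hank, and Farah are knights" should be false; it is.
Ximena (knave): "Farah is a knave" — false. ✓
Wren is a knave, and the claim "Bella is a knave if and only if Bella is a knight" is indeed false.
Dax is a knave; "Anika is a knave" is false, as required.
Anika is a knight, so "Wren is a knave" must be true — and it is.
Hank (knave): "Ximena is a knight, and also Ximena is a knave" — false. ✓
Farah is a knight; "Bella is a knave" is true, as required.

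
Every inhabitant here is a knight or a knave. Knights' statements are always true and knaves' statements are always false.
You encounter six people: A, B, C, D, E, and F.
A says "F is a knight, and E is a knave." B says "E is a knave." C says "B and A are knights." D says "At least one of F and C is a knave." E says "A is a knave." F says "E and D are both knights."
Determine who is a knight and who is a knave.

A is a knave, B is a knave, C is a knave, D is a knight, E is a knight, and F is a knight.

A is a knave, and the claim "F is a knight, and E is a knave" is indeed False.
B is a knave, so "E is a knave" must be False — and it is.
C (knave): "B and A are knights" — False. ✓
D is a knight; "at least one of F and C is a knave" is true, as required.
E is a knight; "A is a knave" is true, as required.
F is a knight; "E and D are both knights" is true, as required.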